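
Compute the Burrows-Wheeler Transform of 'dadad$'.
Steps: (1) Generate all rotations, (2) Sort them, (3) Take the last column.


Rotations (sorted):
  0: $dadad -> last char: d
  1: ad$dad -> last char: d
  2: adad$d -> last char: d
  3: d$dada -> last char: a
  4: dad$da -> last char: a
  5: dadad$ -> last char: $


BWT = dddaa$


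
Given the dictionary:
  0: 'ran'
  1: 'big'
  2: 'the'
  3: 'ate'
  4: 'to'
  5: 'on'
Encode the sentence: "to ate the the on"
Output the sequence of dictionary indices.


Look up each word in the dictionary:
  'to' -> 4
  'ate' -> 3
  'the' -> 2
  'the' -> 2
  'on' -> 5

Encoded: [4, 3, 2, 2, 5]


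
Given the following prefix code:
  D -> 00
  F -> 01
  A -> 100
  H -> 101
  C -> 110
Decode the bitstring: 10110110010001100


Decoding step by step:
Bits 101 -> H
Bits 101 -> H
Bits 100 -> A
Bits 100 -> A
Bits 01 -> F
Bits 100 -> A


Decoded message: HHAAFA


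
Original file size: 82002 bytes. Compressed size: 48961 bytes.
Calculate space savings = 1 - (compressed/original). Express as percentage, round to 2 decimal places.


ratio = compressed/original = 48961/82002 = 0.597071
savings = 1 - ratio = 1 - 0.597071 = 0.402929
as a percentage: 0.402929 * 100 = 40.29%

Space savings = 1 - 48961/82002 = 40.29%


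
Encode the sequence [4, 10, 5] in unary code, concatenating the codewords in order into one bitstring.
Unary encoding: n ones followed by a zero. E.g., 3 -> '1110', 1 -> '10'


Encode each number as n ones followed by a terminating 0:
  4 -> 11110 (5 bits)
  10 -> 11111111110 (11 bits)
  5 -> 111110 (6 bits)
Total length = 5 + 11 + 6 = 22 bits.

Unary([4, 10, 5]) = 1111011111111110111110 (22 bits)


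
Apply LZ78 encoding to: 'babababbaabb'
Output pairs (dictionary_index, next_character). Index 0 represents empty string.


LZ78 encoding steps:
Dictionary: {0: ''}
Step 1: w='' (idx 0), next='b' -> output (0, 'b'), add 'b' as idx 1
Step 2: w='' (idx 0), next='a' -> output (0, 'a'), add 'a' as idx 2
Step 3: w='b' (idx 1), next='a' -> output (1, 'a'), add 'ba' as idx 3
Step 4: w='ba' (idx 3), next='b' -> output (3, 'b'), add 'bab' as idx 4
Step 5: w='ba' (idx 3), next='a' -> output (3, 'a'), add 'baa' as idx 5
Step 6: w='b' (idx 1), next='b' -> output (1, 'b'), add 'bb' as idx 6


Encoded: [(0, 'b'), (0, 'a'), (1, 'a'), (3, 'b'), (3, 'a'), (1, 'b')]


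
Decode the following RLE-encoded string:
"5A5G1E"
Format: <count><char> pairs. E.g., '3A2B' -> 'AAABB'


Expanding each <count><char> pair:
  5A -> 'AAAAA'
  5G -> 'GGGGG'
  1E -> 'E'

Decoded = AAAAAGGGGGE


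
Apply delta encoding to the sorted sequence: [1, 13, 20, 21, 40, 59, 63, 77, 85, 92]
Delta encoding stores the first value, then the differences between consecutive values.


First value: 1
Deltas:
  13 - 1 = 12
  20 - 13 = 7
  21 - 20 = 1
  40 - 21 = 19
  59 - 40 = 19
  63 - 59 = 4
  77 - 63 = 14
  85 - 77 = 8
  92 - 85 = 7


Delta encoded: [1, 12, 7, 1, 19, 19, 4, 14, 8, 7]


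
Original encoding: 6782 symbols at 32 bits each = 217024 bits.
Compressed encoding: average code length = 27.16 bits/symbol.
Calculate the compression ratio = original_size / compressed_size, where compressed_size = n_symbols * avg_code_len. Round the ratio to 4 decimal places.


original_size = n_symbols * orig_bits = 6782 * 32 = 217024 bits
compressed_size = n_symbols * avg_code_len = 6782 * 27.16 = 184199.12 bits
ratio = original_size / compressed_size = 217024 / 184199.12 = 1.1782

Compression ratio = 1.1782


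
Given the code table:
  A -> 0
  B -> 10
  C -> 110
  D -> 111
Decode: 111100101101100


Decoding:
111 -> D
10 -> B
0 -> A
10 -> B
110 -> C
110 -> C
0 -> A


Result: DBABCCA


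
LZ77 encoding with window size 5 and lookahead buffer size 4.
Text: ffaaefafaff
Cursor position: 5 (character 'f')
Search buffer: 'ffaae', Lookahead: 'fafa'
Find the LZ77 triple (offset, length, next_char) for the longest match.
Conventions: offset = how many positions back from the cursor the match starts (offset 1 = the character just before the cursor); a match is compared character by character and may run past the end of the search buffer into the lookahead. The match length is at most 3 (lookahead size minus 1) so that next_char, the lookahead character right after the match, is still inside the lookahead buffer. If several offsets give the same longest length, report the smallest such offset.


Try each offset into the search buffer:
  offset=1 (pos 4, char 'e'): match length 0
  offset=2 (pos 3, char 'a'): match length 0
  offset=3 (pos 2, char 'a'): match length 0
  offset=4 (pos 1, char 'f'): match length 2
  offset=5 (pos 0, char 'f'): match length 1
Longest match has length 2 at offset 4.
next_char = character at position 5 + 2 = 7 -> 'f'

Best match: offset=4, length=2 (matching 'fa' starting at position 1)
LZ77 triple: (4, 2, 'f')


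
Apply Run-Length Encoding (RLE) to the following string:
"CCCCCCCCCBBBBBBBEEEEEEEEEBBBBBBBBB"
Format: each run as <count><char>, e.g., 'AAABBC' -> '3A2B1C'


Scanning runs left to right:
  i=0: run of 'C' x 9 -> '9C'
  i=9: run of 'B' x 7 -> '7B'
  i=16: run of 'E' x 9 -> '9E'
  i=25: run of 'B' x 9 -> '9B'

RLE = 9C7B9E9B


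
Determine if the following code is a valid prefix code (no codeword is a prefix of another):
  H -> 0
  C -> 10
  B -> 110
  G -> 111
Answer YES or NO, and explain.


Checking each pair (does one codeword prefix another?):
  H='0' vs C='10': no prefix
  H='0' vs B='110': no prefix
  H='0' vs G='111': no prefix
  C='10' vs H='0': no prefix
  C='10' vs B='110': no prefix
  C='10' vs G='111': no prefix
  B='110' vs H='0': no prefix
  B='110' vs C='10': no prefix
  B='110' vs G='111': no prefix
  G='111' vs H='0': no prefix
  G='111' vs C='10': no prefix
  G='111' vs B='110': no prefix
No violation found over all pairs.

YES -- this is a valid prefix code. No codeword is a prefix of any other codeword.


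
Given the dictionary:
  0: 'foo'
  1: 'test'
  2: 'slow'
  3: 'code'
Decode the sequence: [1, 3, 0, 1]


Look up each index in the dictionary:
  1 -> 'test'
  3 -> 'code'
  0 -> 'foo'
  1 -> 'test'

Decoded: "test code foo test"


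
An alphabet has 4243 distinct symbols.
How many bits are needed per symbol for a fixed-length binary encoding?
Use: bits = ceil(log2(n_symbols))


log2(4243) = 12.0509
Bracket: 2^12 = 4096 < 4243 <= 2^13 = 8192
So ceil(log2(4243)) = 13

bits = ceil(log2(4243)) = ceil(12.0509) = 13 bits


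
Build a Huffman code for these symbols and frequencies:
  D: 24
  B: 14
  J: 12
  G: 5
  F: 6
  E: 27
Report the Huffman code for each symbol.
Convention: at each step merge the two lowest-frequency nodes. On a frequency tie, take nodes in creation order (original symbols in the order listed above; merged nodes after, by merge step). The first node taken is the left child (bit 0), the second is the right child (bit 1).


Huffman tree construction:
Step 1: Merge G(5) + F(6) = 11
Step 2: Merge (G+F)(11) + J(12) = 23
Step 3: Merge B(14) + ((G+F)+J)(23) = 37
Step 4: Merge D(24) + E(27) = 51
Step 5: Merge (B+((G+F)+J))(37) + (D+E)(51) = 88
Read each symbol's code off the tree from the root (left child = 0, right child = 1).

Codes:
  D: 10 (length 2)
  B: 00 (length 2)
  J: 011 (length 3)
  G: 0100 (length 4)
  F: 0101 (length 4)
  E: 11 (length 2)
Average code length: 210/88 = 2.3864 bits/symbol


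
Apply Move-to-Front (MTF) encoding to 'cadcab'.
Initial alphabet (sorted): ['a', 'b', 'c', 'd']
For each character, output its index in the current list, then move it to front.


MTF encoding:
'c': index 2 in ['a', 'b', 'c', 'd'] -> ['c', 'a', 'b', 'd']
'a': index 1 in ['c', 'a', 'b', 'd'] -> ['a', 'c', 'b', 'd']
'd': index 3 in ['a', 'c', 'b', 'd'] -> ['d', 'a', 'c', 'b']
'c': index 2 in ['d', 'a', 'c', 'b'] -> ['c', 'd', 'a', 'b']
'a': index 2 in ['c', 'd', 'a', 'b'] -> ['a', 'c', 'd', 'b']
'b': index 3 in ['a', 'c', 'd', 'b'] -> ['b', 'a', 'c', 'd']


Output: [2, 1, 3, 2, 2, 3]


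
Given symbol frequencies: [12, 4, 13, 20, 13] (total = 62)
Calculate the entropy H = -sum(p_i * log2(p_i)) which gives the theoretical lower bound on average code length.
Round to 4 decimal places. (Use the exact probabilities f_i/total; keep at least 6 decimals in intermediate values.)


Per-symbol terms -p_i * log2(p_i) with p_i = f_i/62:
  p = 12/62 = 0.193548: log2(p) = -2.369234, -p*log2(p) = 0.458561
  p = 4/62 = 0.064516: log2(p) = -3.954196, -p*log2(p) = 0.255109
  p = 13/62 = 0.209677: log2(p) = -2.253757, -p*log2(p) = 0.472562
  p = 20/62 = 0.322581: log2(p) = -1.632268, -p*log2(p) = 0.526538
  p = 13/62 = 0.209677: log2(p) = -2.253757, -p*log2(p) = 0.472562
H = 0.458561 + 0.255109 + 0.472562 + 0.526538 + 0.472562 = 2.185332

H = 2.1853 bits/symbol


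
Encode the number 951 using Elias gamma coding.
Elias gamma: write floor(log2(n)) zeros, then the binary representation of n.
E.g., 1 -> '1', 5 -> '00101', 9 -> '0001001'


num_bits = floor(log2(951)) + 1 = 10
leading_zeros = num_bits - 1 = 9
binary(951) = 1110110111

Elias gamma(951) = '000000000' + '1110110111' = 0000000001110110111 (19 bits)


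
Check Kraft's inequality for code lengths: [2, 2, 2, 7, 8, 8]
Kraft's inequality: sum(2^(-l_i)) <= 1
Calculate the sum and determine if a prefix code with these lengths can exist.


Sum = 2^(-2) + 2^(-2) + 2^(-2) + 2^(-7) + 2^(-8) + 2^(-8)
    = 0.25 + 0.25 + 0.25 + 0.0078125 + 0.00390625 + 0.00390625
    = 196/256 = 0.765625
Since 0.765625 <= 1, Kraft's inequality IS satisfied.
A prefix code with these lengths CAN exist.

Kraft sum = 0.765625. Satisfied.


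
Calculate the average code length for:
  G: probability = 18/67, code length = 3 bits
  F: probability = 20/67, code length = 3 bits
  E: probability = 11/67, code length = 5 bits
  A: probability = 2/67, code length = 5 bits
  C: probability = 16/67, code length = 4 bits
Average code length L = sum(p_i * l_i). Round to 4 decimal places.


Weighted contributions p_i * l_i:
  G: (18/67) * 3 = 54/67
  F: (20/67) * 3 = 60/67
  E: (11/67) * 5 = 55/67
  A: (2/67) * 5 = 10/67
  C: (16/67) * 4 = 64/67
Sum = (54 + 60 + 55 + 10 + 64)/67 = 243/67

L = 243/67 = 3.6269 bits/symbol


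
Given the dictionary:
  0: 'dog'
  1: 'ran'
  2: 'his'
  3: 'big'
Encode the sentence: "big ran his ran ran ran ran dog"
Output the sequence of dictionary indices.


Look up each word in the dictionary:
  'big' -> 3
  'ran' -> 1
  'his' -> 2
  'ran' -> 1
  'ran' -> 1
  'ran' -> 1
  'ran' -> 1
  'dog' -> 0

Encoded: [3, 1, 2, 1, 1, 1, 1, 0]


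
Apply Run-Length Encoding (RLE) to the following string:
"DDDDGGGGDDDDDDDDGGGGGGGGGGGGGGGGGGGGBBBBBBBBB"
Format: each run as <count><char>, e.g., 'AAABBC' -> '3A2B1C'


Scanning runs left to right:
  i=0: run of 'D' x 4 -> '4D'
  i=4: run of 'G' x 4 -> '4G'
  i=8: run of 'D' x 8 -> '8D'
  i=16: run of 'G' x 20 -> '20G'
  i=36: run of 'B' x 9 -> '9B'

RLE = 4D4G8D20G9B


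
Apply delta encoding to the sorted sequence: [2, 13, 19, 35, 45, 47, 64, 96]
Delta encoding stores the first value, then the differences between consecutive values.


First value: 2
Deltas:
  13 - 2 = 11
  19 - 13 = 6
  35 - 19 = 16
  45 - 35 = 10
  47 - 45 = 2
  64 - 47 = 17
  96 - 64 = 32


Delta encoded: [2, 11, 6, 16, 10, 2, 17, 32]


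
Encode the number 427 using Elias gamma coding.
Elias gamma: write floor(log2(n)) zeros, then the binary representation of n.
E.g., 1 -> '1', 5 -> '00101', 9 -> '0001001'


num_bits = floor(log2(427)) + 1 = 9
leading_zeros = num_bits - 1 = 8
binary(427) = 110101011

Elias gamma(427) = '00000000' + '110101011' = 00000000110101011 (17 bits)


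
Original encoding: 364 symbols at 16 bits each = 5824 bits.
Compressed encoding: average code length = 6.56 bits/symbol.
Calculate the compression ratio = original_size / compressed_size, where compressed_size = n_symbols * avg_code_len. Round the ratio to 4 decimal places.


original_size = n_symbols * orig_bits = 364 * 16 = 5824 bits
compressed_size = n_symbols * avg_code_len = 364 * 6.56 = 2387.84 bits
ratio = original_size / compressed_size = 5824 / 2387.84 = 2.439

Compression ratio = 2.439


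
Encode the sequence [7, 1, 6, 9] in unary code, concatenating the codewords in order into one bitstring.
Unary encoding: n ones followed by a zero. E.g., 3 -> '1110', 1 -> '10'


Encode each number as n ones followed by a terminating 0:
  7 -> 11111110 (8 bits)
  1 -> 10 (2 bits)
  6 -> 1111110 (7 bits)
  9 -> 1111111110 (10 bits)
Total length = 8 + 2 + 7 + 10 = 27 bits.

Unary([7, 1, 6, 9]) = 111111101011111101111111110 (27 bits)


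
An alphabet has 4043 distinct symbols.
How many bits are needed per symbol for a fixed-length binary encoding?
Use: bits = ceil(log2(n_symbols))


log2(4043) = 11.9812
Bracket: 2^11 = 2048 < 4043 <= 2^12 = 4096
So ceil(log2(4043)) = 12

bits = ceil(log2(4043)) = ceil(11.9812) = 12 bits


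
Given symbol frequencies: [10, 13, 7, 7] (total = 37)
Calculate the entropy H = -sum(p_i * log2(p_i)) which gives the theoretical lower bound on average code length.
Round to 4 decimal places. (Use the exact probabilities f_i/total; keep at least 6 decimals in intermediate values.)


Per-symbol terms -p_i * log2(p_i) with p_i = f_i/37:
  p = 10/37 = 0.270270: log2(p) = -1.887525, -p*log2(p) = 0.510142
  p = 13/37 = 0.351351: log2(p) = -1.509014, -p*log2(p) = 0.530194
  p = 7/37 = 0.189189: log2(p) = -2.402098, -p*log2(p) = 0.454451
  p = 7/37 = 0.189189: log2(p) = -2.402098, -p*log2(p) = 0.454451
H = 0.510142 + 0.530194 + 0.454451 + 0.454451 = 1.949238

H = 1.9492 bits/symbol


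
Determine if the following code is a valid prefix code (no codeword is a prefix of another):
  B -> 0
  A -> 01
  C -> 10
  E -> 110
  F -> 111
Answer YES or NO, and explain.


Checking each pair (does one codeword prefix another?):
  B='0' vs A='01': prefix -- VIOLATION

NO -- this is NOT a valid prefix code. B (0) is a prefix of A (01).


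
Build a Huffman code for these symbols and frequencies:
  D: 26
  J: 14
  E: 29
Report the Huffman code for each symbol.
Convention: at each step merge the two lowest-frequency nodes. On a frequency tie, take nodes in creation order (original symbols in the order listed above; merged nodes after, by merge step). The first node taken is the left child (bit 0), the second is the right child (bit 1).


Huffman tree construction:
Step 1: Merge J(14) + D(26) = 40
Step 2: Merge E(29) + (J+D)(40) = 69
Read each symbol's code off the tree from the root (left child = 0, right child = 1).

Codes:
  D: 11 (length 2)
  J: 10 (length 2)
  E: 0 (length 1)
Average code length: 109/69 = 1.5797 bits/symbol


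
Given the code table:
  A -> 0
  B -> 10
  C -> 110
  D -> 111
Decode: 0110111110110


Decoding:
0 -> A
110 -> C
111 -> D
110 -> C
110 -> C


Result: ACDCC


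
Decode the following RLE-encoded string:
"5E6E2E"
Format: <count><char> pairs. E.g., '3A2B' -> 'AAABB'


Expanding each <count><char> pair:
  5E -> 'EEEEE'
  6E -> 'EEEEEE'
  2E -> 'EE'

Decoded = EEEEEEEEEEEEE


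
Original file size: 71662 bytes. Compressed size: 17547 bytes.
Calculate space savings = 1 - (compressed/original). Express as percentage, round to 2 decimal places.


ratio = compressed/original = 17547/71662 = 0.244858
savings = 1 - ratio = 1 - 0.244858 = 0.755142
as a percentage: 0.755142 * 100 = 75.51%

Space savings = 1 - 17547/71662 = 75.51%


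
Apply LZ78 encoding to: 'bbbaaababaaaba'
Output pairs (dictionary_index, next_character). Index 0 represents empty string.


LZ78 encoding steps:
Dictionary: {0: ''}
Step 1: w='' (idx 0), next='b' -> output (0, 'b'), add 'b' as idx 1
Step 2: w='b' (idx 1), next='b' -> output (1, 'b'), add 'bb' as idx 2
Step 3: w='' (idx 0), next='a' -> output (0, 'a'), add 'a' as idx 3
Step 4: w='a' (idx 3), next='a' -> output (3, 'a'), add 'aa' as idx 4
Step 5: w='b' (idx 1), next='a' -> output (1, 'a'), add 'ba' as idx 5
Step 6: w='ba' (idx 5), next='a' -> output (5, 'a'), add 'baa' as idx 6
Step 7: w='a' (idx 3), next='b' -> output (3, 'b'), add 'ab' as idx 7
Step 8: w='a' (idx 3), end of input -> output (3, '')


Encoded: [(0, 'b'), (1, 'b'), (0, 'a'), (3, 'a'), (1, 'a'), (5, 'a'), (3, 'b'), (3, '')]


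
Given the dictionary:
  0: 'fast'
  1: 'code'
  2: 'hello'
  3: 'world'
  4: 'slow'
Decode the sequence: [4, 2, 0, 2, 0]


Look up each index in the dictionary:
  4 -> 'slow'
  2 -> 'hello'
  0 -> 'fast'
  2 -> 'hello'
  0 -> 'fast'

Decoded: "slow hello fast hello fast"


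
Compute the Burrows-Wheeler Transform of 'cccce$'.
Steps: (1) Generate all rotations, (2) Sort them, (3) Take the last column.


Rotations (sorted):
  0: $cccce -> last char: e
  1: cccce$ -> last char: $
  2: ccce$c -> last char: c
  3: cce$cc -> last char: c
  4: ce$ccc -> last char: c
  5: e$cccc -> last char: c


BWT = e$cccc


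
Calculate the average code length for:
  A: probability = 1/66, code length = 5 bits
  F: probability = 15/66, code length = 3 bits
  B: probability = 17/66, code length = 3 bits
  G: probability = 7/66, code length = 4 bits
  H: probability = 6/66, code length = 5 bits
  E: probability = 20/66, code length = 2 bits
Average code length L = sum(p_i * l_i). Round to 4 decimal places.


Weighted contributions p_i * l_i:
  A: (1/66) * 5 = 5/66
  F: (15/66) * 3 = 45/66
  B: (17/66) * 3 = 51/66
  G: (7/66) * 4 = 28/66
  H: (6/66) * 5 = 30/66
  E: (20/66) * 2 = 40/66
Sum = (5 + 45 + 51 + 28 + 30 + 40)/66 = 199/66

L = 199/66 = 3.0152 bits/symbol


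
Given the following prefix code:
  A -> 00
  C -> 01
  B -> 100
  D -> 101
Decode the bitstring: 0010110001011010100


Decoding step by step:
Bits 00 -> A
Bits 101 -> D
Bits 100 -> B
Bits 01 -> C
Bits 01 -> C
Bits 101 -> D
Bits 01 -> C
Bits 00 -> A


Decoded message: ADBCCDCA


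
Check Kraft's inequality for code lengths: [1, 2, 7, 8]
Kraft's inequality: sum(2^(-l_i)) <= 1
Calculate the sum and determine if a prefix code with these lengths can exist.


Sum = 2^(-1) + 2^(-2) + 2^(-7) + 2^(-8)
    = 0.5 + 0.25 + 0.0078125 + 0.00390625
    = 195/256 = 0.76171875
Since 0.76171875 <= 1, Kraft's inequality IS satisfied.
A prefix code with these lengths CAN exist.

Kraft sum = 0.76171875. Satisfied.


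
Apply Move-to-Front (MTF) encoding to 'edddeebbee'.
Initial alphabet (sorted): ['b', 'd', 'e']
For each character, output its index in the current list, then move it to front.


MTF encoding:
'e': index 2 in ['b', 'd', 'e'] -> ['e', 'b', 'd']
'd': index 2 in ['e', 'b', 'd'] -> ['d', 'e', 'b']
'd': index 0 in ['d', 'e', 'b'] -> ['d', 'e', 'b']
'd': index 0 in ['d', 'e', 'b'] -> ['d', 'e', 'b']
'e': index 1 in ['d', 'e', 'b'] -> ['e', 'd', 'b']
'e': index 0 in ['e', 'd', 'b'] -> ['e', 'd', 'b']
'b': index 2 in ['e', 'd', 'b'] -> ['b', 'e', 'd']
'b': index 0 in ['b', 'e', 'd'] -> ['b', 'e', 'd']
'e': index 1 in ['b', 'e', 'd'] -> ['e', 'b', 'd']
'e': index 0 in ['e', 'b', 'd'] -> ['e', 'b', 'd']


Output: [2, 2, 0, 0, 1, 0, 2, 0, 1, 0]


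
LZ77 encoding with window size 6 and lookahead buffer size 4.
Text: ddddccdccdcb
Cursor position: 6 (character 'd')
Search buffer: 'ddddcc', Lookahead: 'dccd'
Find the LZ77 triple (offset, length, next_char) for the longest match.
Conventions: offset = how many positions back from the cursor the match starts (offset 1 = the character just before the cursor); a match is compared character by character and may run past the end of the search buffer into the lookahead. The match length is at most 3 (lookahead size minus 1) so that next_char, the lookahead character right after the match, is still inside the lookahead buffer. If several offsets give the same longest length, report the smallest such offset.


Try each offset into the search buffer:
  offset=1 (pos 5, char 'c'): match length 0
  offset=2 (pos 4, char 'c'): match length 0
  offset=3 (pos 3, char 'd'): match length 3
  offset=4 (pos 2, char 'd'): match length 1
  offset=5 (pos 1, char 'd'): match length 1
  offset=6 (pos 0, char 'd'): match length 1
Longest match has length 3 at offset 3.
next_char = character at position 6 + 3 = 9 -> 'd'

Best match: offset=3, length=3 (matching 'dcc' starting at position 3)
LZ77 triple: (3, 3, 'd')


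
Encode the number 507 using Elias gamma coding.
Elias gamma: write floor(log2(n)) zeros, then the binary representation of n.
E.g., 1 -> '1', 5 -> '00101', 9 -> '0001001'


num_bits = floor(log2(507)) + 1 = 9
leading_zeros = num_bits - 1 = 8
binary(507) = 111111011

Elias gamma(507) = '00000000' + '111111011' = 00000000111111011 (17 bits)


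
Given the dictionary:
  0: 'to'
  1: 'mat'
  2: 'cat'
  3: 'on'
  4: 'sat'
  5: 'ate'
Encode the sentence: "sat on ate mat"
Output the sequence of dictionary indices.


Look up each word in the dictionary:
  'sat' -> 4
  'on' -> 3
  'ate' -> 5
  'mat' -> 1

Encoded: [4, 3, 5, 1]


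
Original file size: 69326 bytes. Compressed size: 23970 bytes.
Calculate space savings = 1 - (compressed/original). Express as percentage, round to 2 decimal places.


ratio = compressed/original = 23970/69326 = 0.345758
savings = 1 - ratio = 1 - 0.345758 = 0.654242
as a percentage: 0.654242 * 100 = 65.42%

Space savings = 1 - 23970/69326 = 65.42%


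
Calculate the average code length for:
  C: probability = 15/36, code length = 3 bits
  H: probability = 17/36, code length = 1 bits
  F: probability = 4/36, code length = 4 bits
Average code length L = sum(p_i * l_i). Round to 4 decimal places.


Weighted contributions p_i * l_i:
  C: (15/36) * 3 = 45/36
  H: (17/36) * 1 = 17/36
  F: (4/36) * 4 = 16/36
Sum = (45 + 17 + 16)/36 = 78/36

L = 78/36 = 2.1667 bits/symbol


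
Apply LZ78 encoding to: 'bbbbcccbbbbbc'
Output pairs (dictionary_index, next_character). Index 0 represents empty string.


LZ78 encoding steps:
Dictionary: {0: ''}
Step 1: w='' (idx 0), next='b' -> output (0, 'b'), add 'b' as idx 1
Step 2: w='b' (idx 1), next='b' -> output (1, 'b'), add 'bb' as idx 2
Step 3: w='b' (idx 1), next='c' -> output (1, 'c'), add 'bc' as idx 3
Step 4: w='' (idx 0), next='c' -> output (0, 'c'), add 'c' as idx 4
Step 5: w='c' (idx 4), next='b' -> output (4, 'b'), add 'cb' as idx 5
Step 6: w='bb' (idx 2), next='b' -> output (2, 'b'), add 'bbb' as idx 6
Step 7: w='bc' (idx 3), end of input -> output (3, '')


Encoded: [(0, 'b'), (1, 'b'), (1, 'c'), (0, 'c'), (4, 'b'), (2, 'b'), (3, '')]


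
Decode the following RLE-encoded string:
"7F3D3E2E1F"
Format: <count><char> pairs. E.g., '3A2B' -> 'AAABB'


Expanding each <count><char> pair:
  7F -> 'FFFFFFF'
  3D -> 'DDD'
  3E -> 'EEE'
  2E -> 'EE'
  1F -> 'F'

Decoded = FFFFFFFDDDEEEEEF


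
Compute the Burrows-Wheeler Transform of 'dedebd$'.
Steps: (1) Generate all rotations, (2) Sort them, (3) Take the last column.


Rotations (sorted):
  0: $dedebd -> last char: d
  1: bd$dede -> last char: e
  2: d$dedeb -> last char: b
  3: debd$de -> last char: e
  4: dedebd$ -> last char: $
  5: ebd$ded -> last char: d
  6: edebd$d -> last char: d


BWT = debe$dd


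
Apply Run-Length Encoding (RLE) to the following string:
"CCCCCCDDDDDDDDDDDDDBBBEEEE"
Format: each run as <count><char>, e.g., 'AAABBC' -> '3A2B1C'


Scanning runs left to right:
  i=0: run of 'C' x 6 -> '6C'
  i=6: run of 'D' x 13 -> '13D'
  i=19: run of 'B' x 3 -> '3B'
  i=22: run of 'E' x 4 -> '4E'

RLE = 6C13D3B4E


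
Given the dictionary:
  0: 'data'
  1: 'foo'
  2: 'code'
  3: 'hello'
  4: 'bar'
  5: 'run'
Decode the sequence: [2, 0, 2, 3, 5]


Look up each index in the dictionary:
  2 -> 'code'
  0 -> 'data'
  2 -> 'code'
  3 -> 'hello'
  5 -> 'run'

Decoded: "code data code hello run"


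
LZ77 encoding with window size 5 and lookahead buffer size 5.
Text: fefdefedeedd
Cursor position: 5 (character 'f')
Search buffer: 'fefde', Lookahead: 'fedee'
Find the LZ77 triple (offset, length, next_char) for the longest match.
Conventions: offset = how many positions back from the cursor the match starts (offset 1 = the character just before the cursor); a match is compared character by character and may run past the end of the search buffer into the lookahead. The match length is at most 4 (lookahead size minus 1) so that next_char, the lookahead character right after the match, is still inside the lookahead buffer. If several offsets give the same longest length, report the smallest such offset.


Try each offset into the search buffer:
  offset=1 (pos 4, char 'e'): match length 0
  offset=2 (pos 3, char 'd'): match length 0
  offset=3 (pos 2, char 'f'): match length 1
  offset=4 (pos 1, char 'e'): match length 0
  offset=5 (pos 0, char 'f'): match length 2
Longest match has length 2 at offset 5.
next_char = character at position 5 + 2 = 7 -> 'd'

Best match: offset=5, length=2 (matching 'fe' starting at position 0)
LZ77 triple: (5, 2, 'd')


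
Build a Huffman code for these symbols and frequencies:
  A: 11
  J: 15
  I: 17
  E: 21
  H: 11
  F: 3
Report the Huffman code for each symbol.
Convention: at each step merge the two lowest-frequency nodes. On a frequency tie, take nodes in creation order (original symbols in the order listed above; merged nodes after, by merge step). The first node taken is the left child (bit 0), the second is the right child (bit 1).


Huffman tree construction:
Step 1: Merge F(3) + A(11) = 14
Step 2: Merge H(11) + (F+A)(14) = 25
Step 3: Merge J(15) + I(17) = 32
Step 4: Merge E(21) + (H+(F+A))(25) = 46
Step 5: Merge (J+I)(32) + (E+(H+(F+A)))(46) = 78
Read each symbol's code off the tree from the root (left child = 0, right child = 1).

Codes:
  A: 1111 (length 4)
  J: 00 (length 2)
  I: 01 (length 2)
  E: 10 (length 2)
  H: 110 (length 3)
  F: 1110 (length 4)
Average code length: 195/78 = 2.5000 bits/symbol


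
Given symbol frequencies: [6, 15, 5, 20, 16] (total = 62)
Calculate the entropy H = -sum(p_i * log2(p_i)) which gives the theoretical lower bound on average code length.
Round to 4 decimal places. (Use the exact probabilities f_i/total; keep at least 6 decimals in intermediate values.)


Per-symbol terms -p_i * log2(p_i) with p_i = f_i/62:
  p = 6/62 = 0.096774: log2(p) = -3.369234, -p*log2(p) = 0.326055
  p = 15/62 = 0.241935: log2(p) = -2.047306, -p*log2(p) = 0.495316
  p = 5/62 = 0.080645: log2(p) = -3.632268, -p*log2(p) = 0.292925
  p = 20/62 = 0.322581: log2(p) = -1.632268, -p*log2(p) = 0.526538
  p = 16/62 = 0.258065: log2(p) = -1.954196, -p*log2(p) = 0.504309
H = 0.326055 + 0.495316 + 0.292925 + 0.526538 + 0.504309 = 2.145143

H = 2.1451 bits/symbol


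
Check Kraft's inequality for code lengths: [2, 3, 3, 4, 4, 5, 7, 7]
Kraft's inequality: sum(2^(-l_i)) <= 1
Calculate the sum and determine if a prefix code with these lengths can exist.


Sum = 2^(-2) + 2^(-3) + 2^(-3) + 2^(-4) + 2^(-4) + 2^(-5) + 2^(-7) + 2^(-7)
    = 0.25 + 0.125 + 0.125 + 0.0625 + 0.0625 + 0.03125 + 0.0078125 + 0.0078125
    = 86/128 = 0.671875
Since 0.671875 <= 1, Kraft's inequality IS satisfied.
A prefix code with these lengths CAN exist.

Kraft sum = 0.671875. Satisfied.


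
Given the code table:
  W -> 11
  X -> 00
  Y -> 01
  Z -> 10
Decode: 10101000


Decoding:
10 -> Z
10 -> Z
10 -> Z
00 -> X


Result: ZZZX


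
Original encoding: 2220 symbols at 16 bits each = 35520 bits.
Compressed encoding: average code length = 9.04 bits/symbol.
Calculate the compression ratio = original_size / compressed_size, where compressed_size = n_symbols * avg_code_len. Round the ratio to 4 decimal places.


original_size = n_symbols * orig_bits = 2220 * 16 = 35520 bits
compressed_size = n_symbols * avg_code_len = 2220 * 9.04 = 20068.8 bits
ratio = original_size / compressed_size = 35520 / 20068.8 = 1.7699

Compression ratio = 1.7699


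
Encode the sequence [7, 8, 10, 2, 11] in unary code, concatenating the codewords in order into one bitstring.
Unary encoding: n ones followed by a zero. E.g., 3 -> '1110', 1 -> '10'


Encode each number as n ones followed by a terminating 0:
  7 -> 11111110 (8 bits)
  8 -> 111111110 (9 bits)
  10 -> 11111111110 (11 bits)
  2 -> 110 (3 bits)
  11 -> 111111111110 (12 bits)
Total length = 8 + 9 + 11 + 3 + 12 = 43 bits.

Unary([7, 8, 10, 2, 11]) = 1111111011111111011111111110110111111111110 (43 bits)


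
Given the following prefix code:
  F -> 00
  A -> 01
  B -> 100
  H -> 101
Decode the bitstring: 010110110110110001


Decoding step by step:
Bits 01 -> A
Bits 01 -> A
Bits 101 -> H
Bits 101 -> H
Bits 101 -> H
Bits 100 -> B
Bits 01 -> A


Decoded message: AAHHHBA


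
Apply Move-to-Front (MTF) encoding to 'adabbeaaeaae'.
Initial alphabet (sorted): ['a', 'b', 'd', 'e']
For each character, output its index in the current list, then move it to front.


MTF encoding:
'a': index 0 in ['a', 'b', 'd', 'e'] -> ['a', 'b', 'd', 'e']
'd': index 2 in ['a', 'b', 'd', 'e'] -> ['d', 'a', 'b', 'e']
'a': index 1 in ['d', 'a', 'b', 'e'] -> ['a', 'd', 'b', 'e']
'b': index 2 in ['a', 'd', 'b', 'e'] -> ['b', 'a', 'd', 'e']
'b': index 0 in ['b', 'a', 'd', 'e'] -> ['b', 'a', 'd', 'e']
'e': index 3 in ['b', 'a', 'd', 'e'] -> ['e', 'b', 'a', 'd']
'a': index 2 in ['e', 'b', 'a', 'd'] -> ['a', 'e', 'b', 'd']
'a': index 0 in ['a', 'e', 'b', 'd'] -> ['a', 'e', 'b', 'd']
'e': index 1 in ['a', 'e', 'b', 'd'] -> ['e', 'a', 'b', 'd']
'a': index 1 in ['e', 'a', 'b', 'd'] -> ['a', 'e', 'b', 'd']
'a': index 0 in ['a', 'e', 'b', 'd'] -> ['a', 'e', 'b', 'd']
'e': index 1 in ['a', 'e', 'b', 'd'] -> ['e', 'a', 'b', 'd']


Output: [0, 2, 1, 2, 0, 3, 2, 0, 1, 1, 0, 1]


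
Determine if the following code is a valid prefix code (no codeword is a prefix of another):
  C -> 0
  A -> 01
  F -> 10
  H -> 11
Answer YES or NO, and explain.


Checking each pair (does one codeword prefix another?):
  C='0' vs A='01': prefix -- VIOLATION

NO -- this is NOT a valid prefix code. C (0) is a prefix of A (01).


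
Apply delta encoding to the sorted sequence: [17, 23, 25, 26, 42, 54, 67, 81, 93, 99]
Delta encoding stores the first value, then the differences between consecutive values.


First value: 17
Deltas:
  23 - 17 = 6
  25 - 23 = 2
  26 - 25 = 1
  42 - 26 = 16
  54 - 42 = 12
  67 - 54 = 13
  81 - 67 = 14
  93 - 81 = 12
  99 - 93 = 6


Delta encoded: [17, 6, 2, 1, 16, 12, 13, 14, 12, 6]


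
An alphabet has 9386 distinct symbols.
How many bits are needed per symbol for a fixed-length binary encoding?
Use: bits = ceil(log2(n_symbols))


log2(9386) = 13.1963
Bracket: 2^13 = 8192 < 9386 <= 2^14 = 16384
So ceil(log2(9386)) = 14

bits = ceil(log2(9386)) = ceil(13.1963) = 14 bits


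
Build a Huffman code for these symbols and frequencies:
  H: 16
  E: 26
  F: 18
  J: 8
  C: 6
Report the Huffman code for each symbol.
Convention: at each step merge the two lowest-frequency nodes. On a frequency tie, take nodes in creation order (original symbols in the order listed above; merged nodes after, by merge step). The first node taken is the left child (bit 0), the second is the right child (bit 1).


Huffman tree construction:
Step 1: Merge C(6) + J(8) = 14
Step 2: Merge (C+J)(14) + H(16) = 30
Step 3: Merge F(18) + E(26) = 44
Step 4: Merge ((C+J)+H)(30) + (F+E)(44) = 74
Read each symbol's code off the tree from the root (left child = 0, right child = 1).

Codes:
  H: 01 (length 2)
  E: 11 (length 2)
  F: 10 (length 2)
  J: 001 (length 3)
  C: 000 (length 3)
Average code length: 162/74 = 2.1892 bits/symbol


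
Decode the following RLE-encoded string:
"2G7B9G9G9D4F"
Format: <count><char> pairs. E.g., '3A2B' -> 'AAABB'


Expanding each <count><char> pair:
  2G -> 'GG'
  7B -> 'BBBBBBB'
  9G -> 'GGGGGGGGG'
  9G -> 'GGGGGGGGG'
  9D -> 'DDDDDDDDD'
  4F -> 'FFFF'

Decoded = GGBBBBBBBGGGGGGGGGGGGGGGGGGDDDDDDDDDFFFF


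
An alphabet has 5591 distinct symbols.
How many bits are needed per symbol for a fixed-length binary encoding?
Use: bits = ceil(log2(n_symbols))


log2(5591) = 12.4489
Bracket: 2^12 = 4096 < 5591 <= 2^13 = 8192
So ceil(log2(5591)) = 13

bits = ceil(log2(5591)) = ceil(12.4489) = 13 bits


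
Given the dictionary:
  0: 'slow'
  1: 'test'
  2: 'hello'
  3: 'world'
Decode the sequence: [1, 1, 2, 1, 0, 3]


Look up each index in the dictionary:
  1 -> 'test'
  1 -> 'test'
  2 -> 'hello'
  1 -> 'test'
  0 -> 'slow'
  3 -> 'world'

Decoded: "test test hello test slow world"


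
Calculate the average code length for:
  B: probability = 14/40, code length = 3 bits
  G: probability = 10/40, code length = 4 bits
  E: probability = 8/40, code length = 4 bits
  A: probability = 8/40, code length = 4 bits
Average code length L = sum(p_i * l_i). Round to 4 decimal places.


Weighted contributions p_i * l_i:
  B: (14/40) * 3 = 42/40
  G: (10/40) * 4 = 40/40
  E: (8/40) * 4 = 32/40
  A: (8/40) * 4 = 32/40
Sum = (42 + 40 + 32 + 32)/40 = 146/40

L = 146/40 = 3.6500 bits/symbol


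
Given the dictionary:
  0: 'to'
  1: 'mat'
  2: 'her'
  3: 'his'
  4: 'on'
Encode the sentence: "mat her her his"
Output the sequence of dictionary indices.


Look up each word in the dictionary:
  'mat' -> 1
  'her' -> 2
  'her' -> 2
  'his' -> 3

Encoded: [1, 2, 2, 3]


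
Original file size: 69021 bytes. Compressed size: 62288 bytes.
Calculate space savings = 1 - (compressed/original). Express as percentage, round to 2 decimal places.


ratio = compressed/original = 62288/69021 = 0.90245
savings = 1 - ratio = 1 - 0.90245 = 0.09755
as a percentage: 0.09755 * 100 = 9.76%

Space savings = 1 - 62288/69021 = 9.76%


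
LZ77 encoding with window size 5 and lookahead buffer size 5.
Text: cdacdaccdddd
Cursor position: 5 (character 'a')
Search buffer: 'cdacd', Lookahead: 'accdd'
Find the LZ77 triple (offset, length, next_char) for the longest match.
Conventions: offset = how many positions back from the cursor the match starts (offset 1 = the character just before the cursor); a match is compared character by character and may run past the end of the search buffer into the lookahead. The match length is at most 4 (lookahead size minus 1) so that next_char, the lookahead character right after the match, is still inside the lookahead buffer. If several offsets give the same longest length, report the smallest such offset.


Try each offset into the search buffer:
  offset=1 (pos 4, char 'd'): match length 0
  offset=2 (pos 3, char 'c'): match length 0
  offset=3 (pos 2, char 'a'): match length 2
  offset=4 (pos 1, char 'd'): match length 0
  offset=5 (pos 0, char 'c'): match length 0
Longest match has length 2 at offset 3.
next_char = character at position 5 + 2 = 7 -> 'c'

Best match: offset=3, length=2 (matching 'ac' starting at position 2)
LZ77 triple: (3, 2, 'c')


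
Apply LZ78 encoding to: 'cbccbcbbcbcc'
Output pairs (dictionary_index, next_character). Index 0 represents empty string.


LZ78 encoding steps:
Dictionary: {0: ''}
Step 1: w='' (idx 0), next='c' -> output (0, 'c'), add 'c' as idx 1
Step 2: w='' (idx 0), next='b' -> output (0, 'b'), add 'b' as idx 2
Step 3: w='c' (idx 1), next='c' -> output (1, 'c'), add 'cc' as idx 3
Step 4: w='b' (idx 2), next='c' -> output (2, 'c'), add 'bc' as idx 4
Step 5: w='b' (idx 2), next='b' -> output (2, 'b'), add 'bb' as idx 5
Step 6: w='c' (idx 1), next='b' -> output (1, 'b'), add 'cb' as idx 6
Step 7: w='cc' (idx 3), end of input -> output (3, '')


Encoded: [(0, 'c'), (0, 'b'), (1, 'c'), (2, 'c'), (2, 'b'), (1, 'b'), (3, '')]


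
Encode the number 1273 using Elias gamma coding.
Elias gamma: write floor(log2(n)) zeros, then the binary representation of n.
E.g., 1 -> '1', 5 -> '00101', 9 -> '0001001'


num_bits = floor(log2(1273)) + 1 = 11
leading_zeros = num_bits - 1 = 10
binary(1273) = 10011111001

Elias gamma(1273) = '0000000000' + '10011111001' = 000000000010011111001 (21 bits)


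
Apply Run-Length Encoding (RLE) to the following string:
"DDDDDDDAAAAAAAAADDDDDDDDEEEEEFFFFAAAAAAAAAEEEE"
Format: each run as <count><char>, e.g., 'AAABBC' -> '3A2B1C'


Scanning runs left to right:
  i=0: run of 'D' x 7 -> '7D'
  i=7: run of 'A' x 9 -> '9A'
  i=16: run of 'D' x 8 -> '8D'
  i=24: run of 'E' x 5 -> '5E'
  i=29: run of 'F' x 4 -> '4F'
  i=33: run of 'A' x 9 -> '9A'
  i=42: run of 'E' x 4 -> '4E'

RLE = 7D9A8D5E4F9A4E


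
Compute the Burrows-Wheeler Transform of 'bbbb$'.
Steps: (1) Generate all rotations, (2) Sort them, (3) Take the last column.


Rotations (sorted):
  0: $bbbb -> last char: b
  1: b$bbb -> last char: b
  2: bb$bb -> last char: b
  3: bbb$b -> last char: b
  4: bbbb$ -> last char: $


BWT = bbbb$


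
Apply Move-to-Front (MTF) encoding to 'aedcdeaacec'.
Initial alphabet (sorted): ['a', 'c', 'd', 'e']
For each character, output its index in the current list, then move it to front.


MTF encoding:
'a': index 0 in ['a', 'c', 'd', 'e'] -> ['a', 'c', 'd', 'e']
'e': index 3 in ['a', 'c', 'd', 'e'] -> ['e', 'a', 'c', 'd']
'd': index 3 in ['e', 'a', 'c', 'd'] -> ['d', 'e', 'a', 'c']
'c': index 3 in ['d', 'e', 'a', 'c'] -> ['c', 'd', 'e', 'a']
'd': index 1 in ['c', 'd', 'e', 'a'] -> ['d', 'c', 'e', 'a']
'e': index 2 in ['d', 'c', 'e', 'a'] -> ['e', 'd', 'c', 'a']
'a': index 3 in ['e', 'd', 'c', 'a'] -> ['a', 'e', 'd', 'c']
'a': index 0 in ['a', 'e', 'd', 'c'] -> ['a', 'e', 'd', 'c']
'c': index 3 in ['a', 'e', 'd', 'c'] -> ['c', 'a', 'e', 'd']
'e': index 2 in ['c', 'a', 'e', 'd'] -> ['e', 'c', 'a', 'd']
'c': index 1 in ['e', 'c', 'a', 'd'] -> ['c', 'e', 'a', 'd']


Output: [0, 3, 3, 3, 1, 2, 3, 0, 3, 2, 1]


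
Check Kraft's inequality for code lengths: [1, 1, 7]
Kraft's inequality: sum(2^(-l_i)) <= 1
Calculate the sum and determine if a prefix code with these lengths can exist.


Sum = 2^(-1) + 2^(-1) + 2^(-7)
    = 0.5 + 0.5 + 0.0078125
    = 129/128 = 1.0078125
Since 1.0078125 > 1, Kraft's inequality is NOT satisfied.
A prefix code with these lengths CANNOT exist.

Kraft sum = 1.0078125. Not satisfied.


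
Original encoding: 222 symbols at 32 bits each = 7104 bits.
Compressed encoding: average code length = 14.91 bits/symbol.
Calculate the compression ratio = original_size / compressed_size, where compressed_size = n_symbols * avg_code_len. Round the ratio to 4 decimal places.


original_size = n_symbols * orig_bits = 222 * 32 = 7104 bits
compressed_size = n_symbols * avg_code_len = 222 * 14.91 = 3310.02 bits
ratio = original_size / compressed_size = 7104 / 3310.02 = 2.1462

Compression ratio = 2.1462


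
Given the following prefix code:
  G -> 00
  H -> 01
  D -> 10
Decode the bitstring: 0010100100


Decoding step by step:
Bits 00 -> G
Bits 10 -> D
Bits 10 -> D
Bits 01 -> H
Bits 00 -> G


Decoded message: GDDHG


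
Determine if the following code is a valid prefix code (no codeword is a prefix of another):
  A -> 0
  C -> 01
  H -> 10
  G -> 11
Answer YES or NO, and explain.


Checking each pair (does one codeword prefix another?):
  A='0' vs C='01': prefix -- VIOLATION

NO -- this is NOT a valid prefix code. A (0) is a prefix of C (01).


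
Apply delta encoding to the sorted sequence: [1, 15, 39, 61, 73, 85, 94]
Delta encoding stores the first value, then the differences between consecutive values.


First value: 1
Deltas:
  15 - 1 = 14
  39 - 15 = 24
  61 - 39 = 22
  73 - 61 = 12
  85 - 73 = 12
  94 - 85 = 9


Delta encoded: [1, 14, 24, 22, 12, 12, 9]


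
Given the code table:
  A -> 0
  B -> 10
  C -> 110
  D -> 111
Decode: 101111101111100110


Decoding:
10 -> B
111 -> D
110 -> C
111 -> D
110 -> C
0 -> A
110 -> C


Result: BDCDCAC


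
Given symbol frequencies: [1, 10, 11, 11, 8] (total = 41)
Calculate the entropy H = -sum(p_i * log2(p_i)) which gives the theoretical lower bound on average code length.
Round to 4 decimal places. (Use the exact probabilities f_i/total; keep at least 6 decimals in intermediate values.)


Per-symbol terms -p_i * log2(p_i) with p_i = f_i/41:
  p = 1/41 = 0.024390: log2(p) = -5.357552, -p*log2(p) = 0.130672
  p = 10/41 = 0.243902: log2(p) = -2.035624, -p*log2(p) = 0.496494
  p = 11/41 = 0.268293: log2(p) = -1.898120, -p*log2(p) = 0.509252
  p = 11/41 = 0.268293: log2(p) = -1.898120, -p*log2(p) = 0.509252
  p = 8/41 = 0.195122: log2(p) = -2.357552, -p*log2(p) = 0.460010
H = 0.130672 + 0.496494 + 0.509252 + 0.509252 + 0.460010 = 2.105680

H = 2.1057 bits/symbol


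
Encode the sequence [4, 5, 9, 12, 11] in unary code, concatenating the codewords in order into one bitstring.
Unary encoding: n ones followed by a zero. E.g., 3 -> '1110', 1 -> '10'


Encode each number as n ones followed by a terminating 0:
  4 -> 11110 (5 bits)
  5 -> 111110 (6 bits)
  9 -> 1111111110 (10 bits)
  12 -> 1111111111110 (13 bits)
  11 -> 111111111110 (12 bits)
Total length = 5 + 6 + 10 + 13 + 12 = 46 bits.

Unary([4, 5, 9, 12, 11]) = 1111011111011111111101111111111110111111111110 (46 bits)
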